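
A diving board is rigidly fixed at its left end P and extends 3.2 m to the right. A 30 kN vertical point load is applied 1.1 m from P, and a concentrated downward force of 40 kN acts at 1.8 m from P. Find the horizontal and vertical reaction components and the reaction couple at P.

P_x = 0, P_y = 70.00 kN, M_P = 105.0 kN·m

ΣF_x = 0: P_x = 0.
ΣF_y = 0: P_y − 30 − 40 = 0 → P_y = 70.00 kN.
ΣM about P: M_P − 30·1.1 − 40·1.8 = 0 → M_P = 105.0 kN·m.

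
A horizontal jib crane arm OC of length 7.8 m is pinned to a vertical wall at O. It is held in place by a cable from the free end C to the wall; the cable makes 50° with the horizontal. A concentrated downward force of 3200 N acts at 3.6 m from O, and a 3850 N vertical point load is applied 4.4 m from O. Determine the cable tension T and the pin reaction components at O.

T = 4763 N, O_x = 3062 N, O_y = 3401 N

ΣM about O: T·sin50°·7.8 − 3200·3.6 − 3850·4.4 = 0 → T = 28460/(7.8·0.766044) = 4763.07 ≈ 4763 N.
ΣF_x = 0: O_x − T·cos50° = 0 → O_x = 4763.07 × 0.642788 = 3062 N.
ΣF_y = 0: O_y + T·sin50° − 3200 − 3850 = 0 → O_y = 7050 − 4763.07 × 0.766044 = 3401 N.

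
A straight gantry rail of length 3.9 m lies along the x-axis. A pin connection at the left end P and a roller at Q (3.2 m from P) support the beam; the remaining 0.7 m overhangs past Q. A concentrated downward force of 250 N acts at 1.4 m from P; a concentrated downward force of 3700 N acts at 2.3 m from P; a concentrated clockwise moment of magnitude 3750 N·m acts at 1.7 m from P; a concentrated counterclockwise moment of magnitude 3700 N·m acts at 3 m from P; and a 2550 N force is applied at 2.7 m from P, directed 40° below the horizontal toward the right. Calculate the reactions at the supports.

P_x = -1953 N, P_y = 1422 N, Q_y = 4167 N

Taking moments about P: Q_y·3.2 − 250·1.4 − 3700·2.3 − 3750 + 3700 − 2550·sin40°·2.7 = 0 → Q_y = 13335.6/3.2 = 4167.38 ≈ 4167 N.
ΣF_y = 0: P_y + 4167.38 − 250 − 3700 − 2550·sin40° = 0 → P_y = 1422 N.
ΣF_x = 0: P_x + 2550·cos40° = 0 → P_x = -1953 N.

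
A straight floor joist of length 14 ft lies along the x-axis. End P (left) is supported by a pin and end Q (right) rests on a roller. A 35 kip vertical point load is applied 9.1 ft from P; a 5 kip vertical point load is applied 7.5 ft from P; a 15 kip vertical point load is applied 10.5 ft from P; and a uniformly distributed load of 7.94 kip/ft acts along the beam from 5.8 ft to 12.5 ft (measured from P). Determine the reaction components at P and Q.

P_x = 0, P_y = 36.75 kip, Q_y = 71.45 kip

Resultant of the distributed load: 7.94 × 6.7 = 53.198 kip at 9.15 ft from P.
ΣM about P: Q_y·14 − 35·9.1 − 5·7.5 − 15·10.5 − (7.94·6.7)·9.15 = 0 → Q_y = 1000.2617/14 = 71.4473 ≈ 71.45 kip.
ΣF_y = 0: P_y + 71.4473 − 35 − 5 − 15 − 7.94·6.7 = 0 → P_y = 36.75 kip.
ΣF_x = 0: no horizontal applied forces, so P_x = 0.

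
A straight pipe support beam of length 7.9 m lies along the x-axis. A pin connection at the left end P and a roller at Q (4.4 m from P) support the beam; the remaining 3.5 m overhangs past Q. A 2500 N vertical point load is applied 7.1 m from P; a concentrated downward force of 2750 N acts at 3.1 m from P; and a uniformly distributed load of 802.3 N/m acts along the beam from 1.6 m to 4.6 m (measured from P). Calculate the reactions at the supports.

P_x = 0, P_y = -10.46 N, Q_y = 7667 N

Resultant of the distributed load: 802.3 × 3 = 2406.9 N at 3.1 m from P.
Moments about P: Q_y·4.4 − 2500·7.1 − 2750·3.1 − (802.3·3)·3.1 = 0 → Q_y = 33736.39/4.4 = 7667.36 ≈ 7667 N.
ΣF_y = 0: P_y + 7667.36 − 2500 − 2750 − 802.3·3 = 0 → P_y = -10.46 N.
ΣF_x = 0: no horizontal applied forces, so P_x = 0.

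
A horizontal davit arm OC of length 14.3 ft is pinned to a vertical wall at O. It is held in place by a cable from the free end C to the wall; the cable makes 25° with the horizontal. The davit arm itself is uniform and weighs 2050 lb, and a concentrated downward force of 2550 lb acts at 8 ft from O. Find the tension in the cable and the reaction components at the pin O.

T = 5801 lb, O_x = 5257 lb, O_y = 2148 lb

ΣM about O: T·sin25°·14.3 − 2050·7.15 − 2550·8 = 0 → T = 35057.5/(14.3·0.422618) = 5800.92 ≈ 5801 lb.
ΣF_x = 0: O_x − T·cos25° = 0 → O_x = 5800.92 × 0.906308 = 5257 lb.
ΣF_y = 0: O_y + T·sin25° − 2050 − 2550 = 0 → O_y = 4600 − 5800.92 × 0.422618 = 2148 lb.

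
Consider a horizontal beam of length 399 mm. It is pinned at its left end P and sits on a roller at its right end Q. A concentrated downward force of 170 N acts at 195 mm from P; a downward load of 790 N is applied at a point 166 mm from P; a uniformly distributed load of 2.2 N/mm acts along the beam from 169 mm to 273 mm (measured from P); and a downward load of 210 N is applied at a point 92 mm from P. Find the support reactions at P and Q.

Resultant of the distributed load: 2.2 × 104 = 228.8 N at 221 mm from P.
Taking moments about P: Q_y·399 − 170·195 − 790·166 − (2.2·104)·221 − 210·92 = 0 → Q_y = 234174.8/399 = 586.904 ≈ 586.9 N.
ΣF_y = 0: P_y + 586.904 − 170 − 790 − 2.2·104 − 210 = 0 → P_y = 811.9 N.
ΣF_x = 0: no horizontal applied forces, so P_x = 0.

P_x = 0, P_y = 811.9 N, Q_y = 586.9 N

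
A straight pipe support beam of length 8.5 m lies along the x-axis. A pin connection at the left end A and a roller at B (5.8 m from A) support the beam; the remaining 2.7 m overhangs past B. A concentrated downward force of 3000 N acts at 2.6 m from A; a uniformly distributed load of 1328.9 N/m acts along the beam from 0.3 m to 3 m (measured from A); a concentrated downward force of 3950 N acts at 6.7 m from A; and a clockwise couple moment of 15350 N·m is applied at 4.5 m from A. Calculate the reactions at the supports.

Resultant of the distributed load: 1328.9 × 2.7 = 3588.03 N at 1.65 m from A.
ΣM about A: B_y·5.8 − 3000·2.6 − (1328.9·2.7)·1.65 − 3950·6.7 − 15350 = 0 → B_y = 55535.2495/5.8 = 9575.04 ≈ 9575 N.
ΣF_y = 0: A_y + 9575.04 − 3000 − 1328.9·2.7 − 3950 = 0 → A_y = 963.0 N.
ΣF_x = 0: no horizontal applied forces, so A_x = 0.

A_x = 0, A_y = 963.0 N, B_y = 9575 N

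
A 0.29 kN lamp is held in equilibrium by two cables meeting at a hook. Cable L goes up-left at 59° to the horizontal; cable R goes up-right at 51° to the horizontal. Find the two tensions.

T_L = 0.1942 kN, T_R = 0.1589 kN

ΣF_x = 0: −T_L·cos59° + T_R·cos51° = 0 → T_R = 0.818404·T_L.
ΣF_y = 0: T_L·sin59° + T_R·sin51° = 0.29.
Substitute: T_L·(0.857167 + 0.818404·0.777146) = 0.29 → T_L = 0.194216 ≈ 0.1942 kN.
Then T_R = 0.818404 × 0.194216 = 0.1589 kN.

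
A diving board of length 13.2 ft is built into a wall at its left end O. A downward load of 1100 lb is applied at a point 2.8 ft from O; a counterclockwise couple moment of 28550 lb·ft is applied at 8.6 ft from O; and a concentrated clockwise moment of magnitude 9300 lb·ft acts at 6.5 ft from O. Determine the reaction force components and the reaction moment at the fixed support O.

ΣF_x = 0: O_x = 0.
ΣF_y = 0: O_y − 1100 = 0 → O_y = 1100 lb.
ΣM about O: M_O − 1100·2.8 + 28550 − 9300 = 0 → M_O = -16170 lb·ft.

O_x = 0, O_y = 1100 lb, M_O = -16170 lb·ft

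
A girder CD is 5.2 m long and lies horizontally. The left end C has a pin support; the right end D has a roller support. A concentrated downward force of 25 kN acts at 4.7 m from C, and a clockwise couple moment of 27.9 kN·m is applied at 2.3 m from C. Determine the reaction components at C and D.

C_x = 0, C_y = -2.962 kN, D_y = 27.96 kN

ΣM about C: D_y·5.2 − 25·4.7 − 27.9 = 0 → D_y = 145.4/5.2 = 27.9615 ≈ 27.96 kN.
ΣF_y = 0: C_y + 27.9615 − 25 = 0 → C_y = -2.962 kN.
ΣF_x = 0: no horizontal applied forces, so C_x = 0.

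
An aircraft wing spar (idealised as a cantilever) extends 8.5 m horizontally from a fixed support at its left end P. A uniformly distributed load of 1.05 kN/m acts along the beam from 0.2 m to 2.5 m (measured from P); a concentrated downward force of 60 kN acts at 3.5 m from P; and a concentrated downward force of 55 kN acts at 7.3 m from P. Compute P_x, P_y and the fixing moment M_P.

Resultant of the distributed load: 1.05 × 2.3 = 2.415 kN at 1.35 m from P.
ΣF_x = 0: P_x = 0.
ΣF_y = 0: P_y − 1.05·2.3 − 60 − 55 = 0 → P_y = 117.4 kN.
ΣM about P: M_P − (1.05·2.3)·1.35 − 60·3.5 − 55·7.3 = 0 → M_P = 614.8 kN·m.

P_x = 0, P_y = 117.4 kN, M_P = 614.8 kN·m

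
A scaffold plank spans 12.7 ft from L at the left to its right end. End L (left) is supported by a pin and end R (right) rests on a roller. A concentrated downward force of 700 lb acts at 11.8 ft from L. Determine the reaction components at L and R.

Moments about L: R_y·12.7 − 700·11.8 = 0 → R_y = 8260/12.7 = 650.394 ≈ 650.4 lb.
ΣF_y = 0: L_y + 650.394 − 700 = 0 → L_y = 49.61 lb.
ΣF_x = 0: no horizontal applied forces, so L_x = 0.

L_x = 0, L_y = 49.61 lb, R_y = 650.4 lb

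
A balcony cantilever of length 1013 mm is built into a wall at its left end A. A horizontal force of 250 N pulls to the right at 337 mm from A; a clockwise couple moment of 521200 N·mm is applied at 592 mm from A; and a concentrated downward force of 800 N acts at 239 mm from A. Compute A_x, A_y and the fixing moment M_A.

A_x = -250.0 N, A_y = 800.0 N, M_A = 712400 N·mm

ΣF_x = 0: A_x + 250 = 0 → A_x = -250.0 N.
ΣF_y = 0: A_y − 800 = 0 → A_y = 800.0 N.
ΣM about A: M_A − 521200 − 800·239 = 0 → M_A = 712400 N·mm.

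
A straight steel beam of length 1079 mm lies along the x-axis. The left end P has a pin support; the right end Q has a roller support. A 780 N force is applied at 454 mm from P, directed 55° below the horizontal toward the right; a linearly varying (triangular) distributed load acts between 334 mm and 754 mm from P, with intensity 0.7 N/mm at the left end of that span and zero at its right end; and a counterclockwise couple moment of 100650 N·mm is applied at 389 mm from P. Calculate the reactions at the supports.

P_x = -447.4 N, P_y = 545.8 N, Q_y = 240.1 N

Resultant of the triangular load: ½ × 0.7 × 420 = 147 N, acting at 474 mm from P (one-third of the span from the peak).
ΣM about P: Q_y·1079 − 780·sin55°·454 − (½·0.7·420)·474 + 100650 = 0 → Q_y = 259106/1079 = 240.135 ≈ 240.1 N.
ΣF_y = 0: P_y + 240.135 − 780·sin55° − ½·0.7·420 = 0 → P_y = 545.8 N.
ΣF_x = 0: P_x + 780·cos55° = 0 → P_x = -447.4 N.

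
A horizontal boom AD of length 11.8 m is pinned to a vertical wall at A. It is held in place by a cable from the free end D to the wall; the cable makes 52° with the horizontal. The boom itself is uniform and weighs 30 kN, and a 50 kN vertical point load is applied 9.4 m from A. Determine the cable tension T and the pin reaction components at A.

ΣM about A: T·sin52°·11.8 − 30·5.9 − 50·9.4 = 0 → T = 647/(11.8·0.788011) = 69.5809 ≈ 69.58 kN.
ΣF_x = 0: A_x − T·cos52° = 0 → A_x = 69.5809 × 0.615661 = 42.84 kN.
ΣF_y = 0: A_y + T·sin52° − 30 − 50 = 0 → A_y = 80 − 69.5809 × 0.788011 = 25.17 kN.

T = 69.58 kN, A_x = 42.84 kN, A_y = 25.17 kN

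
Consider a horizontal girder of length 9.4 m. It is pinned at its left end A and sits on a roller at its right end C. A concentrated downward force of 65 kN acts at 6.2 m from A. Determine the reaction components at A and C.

Taking moments about A: C_y·9.4 − 65·6.2 = 0 → C_y = 403/9.4 = 42.8723 ≈ 42.87 kN.
ΣF_y = 0: A_y + 42.8723 − 65 = 0 → A_y = 22.13 kN.
ΣF_x = 0: no horizontal applied forces, so A_x = 0.

A_x = 0, A_y = 22.13 kN, C_y = 42.87 kN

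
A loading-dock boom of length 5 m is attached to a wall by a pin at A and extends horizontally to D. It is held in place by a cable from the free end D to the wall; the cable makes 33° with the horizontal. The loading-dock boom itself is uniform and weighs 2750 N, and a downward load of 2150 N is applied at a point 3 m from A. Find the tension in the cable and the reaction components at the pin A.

T = 4893 N, A_x = 4104 N, A_y = 2235 N

ΣM about A: T·sin33°·5 − 2750·2.5 − 2150·3 = 0 → T = 13325/(5·0.544639) = 4893.15 ≈ 4893 N.
ΣF_x = 0: A_x − T·cos33° = 0 → A_x = 4893.15 × 0.838671 = 4104 N.
ΣF_y = 0: A_y + T·sin33° − 2750 − 2150 = 0 → A_y = 4900 − 4893.15 × 0.544639 = 2235 N.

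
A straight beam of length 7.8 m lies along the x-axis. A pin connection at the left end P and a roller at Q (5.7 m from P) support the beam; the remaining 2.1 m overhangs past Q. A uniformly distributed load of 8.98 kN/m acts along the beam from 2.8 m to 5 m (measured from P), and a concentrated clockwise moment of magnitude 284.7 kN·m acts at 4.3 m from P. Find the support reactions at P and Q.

Resultant of the distributed load: 8.98 × 2.2 = 19.756 kN at 3.9 m from P.
Moments about P: Q_y·5.7 − (8.98·2.2)·3.9 − 284.7 = 0 → Q_y = 361.7484/5.7 = 63.4646 ≈ 63.46 kN.
ΣF_y = 0: P_y + 63.4646 − 8.98·2.2 = 0 → P_y = -43.71 kN.
ΣF_x = 0: no horizontal applied forces, so P_x = 0.

P_x = 0, P_y = -43.71 kN, Q_y = 63.46 kN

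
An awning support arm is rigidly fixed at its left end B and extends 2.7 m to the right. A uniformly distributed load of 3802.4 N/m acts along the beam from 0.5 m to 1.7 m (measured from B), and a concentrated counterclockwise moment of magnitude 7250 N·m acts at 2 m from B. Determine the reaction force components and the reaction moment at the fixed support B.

B_x = 0, B_y = 4563 N, M_B = -2231 N·m

Resultant of the distributed load: 3802.4 × 1.2 = 4562.88 N at 1.1 m from B.
ΣF_x = 0: B_x = 0.
ΣF_y = 0: B_y − 3802.4·1.2 = 0 → B_y = 4563 N.
ΣM about B: M_B − (3802.4·1.2)·1.1 + 7250 = 0 → M_B = -2231 N·m.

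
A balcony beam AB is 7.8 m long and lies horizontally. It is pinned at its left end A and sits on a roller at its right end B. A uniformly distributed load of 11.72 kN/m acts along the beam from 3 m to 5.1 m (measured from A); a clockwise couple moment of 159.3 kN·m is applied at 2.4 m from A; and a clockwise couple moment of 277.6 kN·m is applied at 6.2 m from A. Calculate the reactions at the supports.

A_x = 0, A_y = -44.18 kN, B_y = 68.79 kN

Resultant of the distributed load: 11.72 × 2.1 = 24.612 kN at 4.05 m from A.
Taking moments about A: B_y·7.8 − (11.72·2.1)·4.05 − 159.3 − 277.6 = 0 → B_y = 536.5786/7.8 = 68.7921 ≈ 68.79 kN.
ΣF_y = 0: A_y + 68.7921 − 11.72·2.1 = 0 → A_y = -44.18 kN.
ΣF_x = 0: no horizontal applied forces, so A_x = 0.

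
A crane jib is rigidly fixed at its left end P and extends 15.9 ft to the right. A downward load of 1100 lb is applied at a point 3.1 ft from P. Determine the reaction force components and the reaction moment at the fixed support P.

P_x = 0, P_y = 1100 lb, M_P = 3410 lb·ft

ΣF_x = 0: P_x = 0.
ΣF_y = 0: P_y − 1100 = 0 → P_y = 1100 lb.
ΣM about P: M_P − 1100·3.1 = 0 → M_P = 3410 lb·ft.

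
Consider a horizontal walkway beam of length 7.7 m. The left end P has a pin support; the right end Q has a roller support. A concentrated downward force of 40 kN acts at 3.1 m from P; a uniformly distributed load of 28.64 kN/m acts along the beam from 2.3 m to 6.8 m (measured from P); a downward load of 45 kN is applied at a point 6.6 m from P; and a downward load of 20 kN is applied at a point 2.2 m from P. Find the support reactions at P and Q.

P_x = 0, P_y = 97.33 kN, Q_y = 136.5 kN

Resultant of the distributed load: 28.64 × 4.5 = 128.88 kN at 4.55 m from P.
ΣM about P: Q_y·7.7 − 40·3.1 − (28.64·4.5)·4.55 − 45·6.6 − 20·2.2 = 0 → Q_y = 1051.404/7.7 = 136.546 ≈ 136.5 kN.
ΣF_y = 0: P_y + 136.546 − 40 − 28.64·4.5 − 45 − 20 = 0 → P_y = 97.33 kN.
ΣF_x = 0: no horizontal applied forces, so P_x = 0.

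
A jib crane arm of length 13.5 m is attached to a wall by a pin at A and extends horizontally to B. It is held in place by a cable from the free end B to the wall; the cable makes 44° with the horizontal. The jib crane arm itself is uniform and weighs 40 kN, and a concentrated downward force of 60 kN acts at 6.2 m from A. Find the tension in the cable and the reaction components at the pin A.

ΣM about A: T·sin44°·13.5 − 40·6.75 − 60·6.2 = 0 → T = 642/(13.5·0.694658) = 68.4589 ≈ 68.46 kN.
ΣF_x = 0: A_x − T·cos44° = 0 → A_x = 68.4589 × 0.71934 = 49.25 kN.
ΣF_y = 0: A_y + T·sin44° − 40 − 60 = 0 → A_y = 100 − 68.4589 × 0.694658 = 52.44 kN.

T = 68.46 kN, A_x = 49.25 kN, A_y = 52.44 kN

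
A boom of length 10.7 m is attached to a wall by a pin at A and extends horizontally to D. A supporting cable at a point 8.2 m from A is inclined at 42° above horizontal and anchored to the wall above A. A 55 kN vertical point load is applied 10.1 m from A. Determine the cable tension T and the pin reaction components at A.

ΣM about A: T·sin42°·8.2 − 55·10.1 = 0 → T = 555.5/(8.2·0.669131) = 101.242 ≈ 101.2 kN.
ΣF_x = 0: A_x − T·cos42° = 0 → A_x = 101.242 × 0.743145 = 75.24 kN.
ΣF_y = 0: A_y + T·sin42° − 55 = 0 → A_y = 55 − 101.242 × 0.669131 = -12.74 kN.

T = 101.2 kN, A_x = 75.24 kN, A_y = -12.74 kN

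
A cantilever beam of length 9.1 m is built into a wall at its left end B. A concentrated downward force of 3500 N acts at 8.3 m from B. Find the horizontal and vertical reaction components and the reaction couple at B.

B_x = 0, B_y = 3500 N, M_B = 29050 N·m

ΣF_x = 0: B_x = 0.
ΣF_y = 0: B_y − 3500 = 0 → B_y = 3500 N.
ΣM about B: M_B − 3500·8.3 = 0 → M_B = 29050 N·m.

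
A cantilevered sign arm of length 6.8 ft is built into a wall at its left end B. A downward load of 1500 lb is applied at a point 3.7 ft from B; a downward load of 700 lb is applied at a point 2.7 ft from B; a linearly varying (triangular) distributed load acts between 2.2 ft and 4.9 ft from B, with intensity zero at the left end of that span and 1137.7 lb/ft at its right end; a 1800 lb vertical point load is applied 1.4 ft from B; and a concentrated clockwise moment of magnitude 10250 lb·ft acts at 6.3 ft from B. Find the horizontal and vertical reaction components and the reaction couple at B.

Resultant of the triangular load: ½ × 1137.7 × 2.7 = 1535.895 lb, acting at 4 ft from B (one-third of the span from the peak).
ΣF_x = 0: B_x = 0.
ΣF_y = 0: B_y − 1500 − 700 − ½·1137.7·2.7 − 1800 = 0 → B_y = 5536 lb.
ΣM about B: M_B − 1500·3.7 − 700·2.7 − (½·1137.7·2.7)·4 − 1800·1.4 − 10250 = 0 → M_B = 26350 lb·ft.

B_x = 0, B_y = 5536 lb, M_B = 26350 lb·ft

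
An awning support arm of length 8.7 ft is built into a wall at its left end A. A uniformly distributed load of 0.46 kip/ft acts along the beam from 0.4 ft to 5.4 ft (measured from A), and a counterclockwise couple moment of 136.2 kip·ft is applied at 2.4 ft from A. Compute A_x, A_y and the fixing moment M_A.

A_x = 0, A_y = 2.300 kip, M_A = -129.5 kip·ft

Resultant of the distributed load: 0.46 × 5 = 2.3 kip at 2.9 ft from A.
ΣF_x = 0: A_x = 0.
ΣF_y = 0: A_y − 0.46·5 = 0 → A_y = 2.300 kip.
ΣM about A: M_A − (0.46·5)·2.9 + 136.2 = 0 → M_A = -129.5 kip·ft.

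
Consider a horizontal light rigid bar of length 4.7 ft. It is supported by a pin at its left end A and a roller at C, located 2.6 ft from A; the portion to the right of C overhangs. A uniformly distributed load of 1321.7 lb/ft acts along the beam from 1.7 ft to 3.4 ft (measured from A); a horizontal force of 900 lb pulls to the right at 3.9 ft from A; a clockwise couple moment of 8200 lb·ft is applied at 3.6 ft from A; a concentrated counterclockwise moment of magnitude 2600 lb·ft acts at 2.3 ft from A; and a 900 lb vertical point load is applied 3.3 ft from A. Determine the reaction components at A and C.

Resultant of the distributed load: 1321.7 × 1.7 = 2246.89 lb at 2.55 ft from A.
ΣM about A: C_y·2.6 − (1321.7·1.7)·2.55 − 8200 + 2600 − 900·3.3 = 0 → C_y = 14299.5695/2.6 = 5499.83 ≈ 5500 lb.
ΣF_y = 0: A_y + 5499.83 − 1321.7·1.7 − 900 = 0 → A_y = -2353 lb.
ΣF_x = 0: A_x + 900 = 0 → A_x = -900.0 lb.

A_x = -900.0 lb, A_y = -2353 lb, C_y = 5500 lb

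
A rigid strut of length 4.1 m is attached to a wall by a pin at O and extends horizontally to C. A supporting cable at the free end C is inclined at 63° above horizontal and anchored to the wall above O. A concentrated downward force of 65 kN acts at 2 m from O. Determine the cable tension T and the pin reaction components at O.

ΣM about O: T·sin63°·4.1 − 65·2 = 0 → T = 130/(4.1·0.891007) = 35.5859 ≈ 35.59 kN.
ΣF_x = 0: O_x − T·cos63° = 0 → O_x = 35.5859 × 0.45399 = 16.16 kN.
ΣF_y = 0: O_y + T·sin63° − 65 = 0 → O_y = 65 − 35.5859 × 0.891007 = 33.29 kN.

T = 35.59 kN, O_x = 16.16 kN, O_y = 33.29 kN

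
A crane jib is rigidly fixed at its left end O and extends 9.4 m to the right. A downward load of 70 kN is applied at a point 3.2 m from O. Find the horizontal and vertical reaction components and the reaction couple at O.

O_x = 0, O_y = 70.00 kN, M_O = 224.0 kN·m

ΣF_x = 0: O_x = 0.
ΣF_y = 0: O_y − 70 = 0 → O_y = 70.00 kN.
ΣM about O: M_O − 70·3.2 = 0 → M_O = 224.0 kN·m.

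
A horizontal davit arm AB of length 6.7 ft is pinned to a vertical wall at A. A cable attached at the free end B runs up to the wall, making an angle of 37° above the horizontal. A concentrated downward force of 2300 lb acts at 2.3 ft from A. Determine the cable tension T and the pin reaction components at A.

T = 1312 lb, A_x = 1048 lb, A_y = 1510 lb

ΣM about A: T·sin37°·6.7 − 2300·2.3 = 0 → T = 5290/(6.7·0.601815) = 1311.95 ≈ 1312 lb.
ΣF_x = 0: A_x − T·cos37° = 0 → A_x = 1311.95 × 0.798636 = 1048 lb.
ΣF_y = 0: A_y + T·sin37° − 2300 = 0 → A_y = 2300 − 1311.95 × 0.601815 = 1510 lb.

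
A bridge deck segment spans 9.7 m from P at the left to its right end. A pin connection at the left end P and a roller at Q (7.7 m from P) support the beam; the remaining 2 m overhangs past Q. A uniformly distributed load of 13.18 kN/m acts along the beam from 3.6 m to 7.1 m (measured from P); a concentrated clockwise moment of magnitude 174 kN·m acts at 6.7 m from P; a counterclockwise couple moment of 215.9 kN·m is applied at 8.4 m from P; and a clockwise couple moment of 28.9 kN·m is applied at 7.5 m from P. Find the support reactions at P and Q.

Resultant of the distributed load: 13.18 × 3.5 = 46.13 kN at 5.35 m from P.
ΣM about P: Q_y·7.7 − (13.18·3.5)·5.35 − 174 + 215.9 − 28.9 = 0 → Q_y = 233.7955/7.7 = 30.3631 ≈ 30.36 kN.
ΣF_y = 0: P_y + 30.3631 − 13.18·3.5 = 0 → P_y = 15.77 kN.
ΣF_x = 0: no horizontal applied forces, so P_x = 0.

P_x = 0, P_y = 15.77 kN, Q_y = 30.36 kN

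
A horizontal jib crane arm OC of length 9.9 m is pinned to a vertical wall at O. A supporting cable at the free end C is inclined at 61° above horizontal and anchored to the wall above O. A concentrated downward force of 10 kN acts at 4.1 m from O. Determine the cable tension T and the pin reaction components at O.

T = 4.735 kN, O_x = 2.296 kN, O_y = 5.859 kN

ΣM about O: T·sin61°·9.9 − 10·4.1 = 0 → T = 41/(9.9·0.87462) = 4.7351 ≈ 4.735 kN.
ΣF_x = 0: O_x − T·cos61° = 0 → O_x = 4.7351 × 0.48481 = 2.296 kN.
ΣF_y = 0: O_y + T·sin61° − 10 = 0 → O_y = 10 − 4.7351 × 0.87462 = 5.859 kN.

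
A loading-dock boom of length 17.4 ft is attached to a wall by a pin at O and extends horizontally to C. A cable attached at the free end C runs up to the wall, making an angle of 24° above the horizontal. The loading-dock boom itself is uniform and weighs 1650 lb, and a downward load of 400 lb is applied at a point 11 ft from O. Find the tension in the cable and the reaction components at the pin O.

T = 2650 lb, O_x = 2421 lb, O_y = 972.1 lb

ΣM about O: T·sin24°·17.4 − 1650·8.7 − 400·11 = 0 → T = 18755/(17.4·0.406737) = 2650.05 ≈ 2650 lb.
ΣF_x = 0: O_x − T·cos24° = 0 → O_x = 2650.05 × 0.913545 = 2421 lb.
ΣF_y = 0: O_y + T·sin24° − 1650 − 400 = 0 → O_y = 2050 − 2650.05 × 0.406737 = 972.1 lb.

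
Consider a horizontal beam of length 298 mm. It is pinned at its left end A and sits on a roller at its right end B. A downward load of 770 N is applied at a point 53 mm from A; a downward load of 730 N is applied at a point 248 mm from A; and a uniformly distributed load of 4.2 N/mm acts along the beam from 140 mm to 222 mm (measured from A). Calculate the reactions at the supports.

Resultant of the distributed load: 4.2 × 82 = 344.4 N at 181 mm from A.
Moments about A: B_y·298 − 770·53 − 730·248 − (4.2·82)·181 = 0 → B_y = 284186.4/298 = 953.646 ≈ 953.6 N.
ΣF_y = 0: A_y + 953.646 − 770 − 730 − 4.2·82 = 0 → A_y = 890.8 N.
ΣF_x = 0: no horizontal applied forces, so A_x = 0.

A_x = 0, A_y = 890.8 N, B_y = 953.6 N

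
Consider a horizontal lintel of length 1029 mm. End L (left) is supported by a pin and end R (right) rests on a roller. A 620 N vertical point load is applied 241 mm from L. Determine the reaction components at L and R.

ΣM about L: R_y·1029 − 620·241 = 0 → R_y = 149420/1029 = 145.209 ≈ 145.2 N.
ΣF_y = 0: L_y + 145.209 − 620 = 0 → L_y = 474.8 N.
ΣF_x = 0: no horizontal applied forces, so L_x = 0.

L_x = 0, L_y = 474.8 N, R_y = 145.2 N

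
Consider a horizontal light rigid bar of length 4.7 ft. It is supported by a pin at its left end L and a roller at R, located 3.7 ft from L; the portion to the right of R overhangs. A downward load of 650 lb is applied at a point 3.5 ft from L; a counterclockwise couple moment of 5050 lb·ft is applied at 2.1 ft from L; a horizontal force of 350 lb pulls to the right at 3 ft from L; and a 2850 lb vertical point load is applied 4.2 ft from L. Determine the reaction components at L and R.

ΣM about L: R_y·3.7 − 650·3.5 + 5050 − 2850·4.2 = 0 → R_y = 9195/3.7 = 2485.14 ≈ 2485 lb.
ΣF_y = 0: L_y + 2485.14 − 650 − 2850 = 0 → L_y = 1015 lb.
ΣF_x = 0: L_x + 350 = 0 → L_x = -350.0 lb.

L_x = -350.0 lb, L_y = 1015 lb, R_y = 2485 lb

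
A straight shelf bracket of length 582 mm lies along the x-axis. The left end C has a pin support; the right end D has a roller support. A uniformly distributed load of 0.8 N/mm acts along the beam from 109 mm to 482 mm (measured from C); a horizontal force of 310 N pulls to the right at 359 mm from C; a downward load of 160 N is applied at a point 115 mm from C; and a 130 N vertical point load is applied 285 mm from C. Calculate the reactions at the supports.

Resultant of the distributed load: 0.8 × 373 = 298.4 N at 295.5 mm from C.
Moments about C: D_y·582 − (0.8·373)·295.5 − 160·115 − 130·285 = 0 → D_y = 143627.2/582 = 246.782 ≈ 246.8 N.
ΣF_y = 0: C_y + 246.782 − 0.8·373 − 160 − 130 = 0 → C_y = 341.6 N.
ΣF_x = 0: C_x + 310 = 0 → C_x = -310.0 N.

C_x = -310.0 N, C_y = 341.6 N, D_y = 246.8 N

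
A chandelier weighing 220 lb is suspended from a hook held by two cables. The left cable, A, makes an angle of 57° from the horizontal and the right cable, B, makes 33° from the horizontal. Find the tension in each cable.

T_A = 184.5 lb, T_B = 119.8 lb

ΣF_x = 0: −T_A·cos57° + T_B·cos33° = 0 → T_B = 0.649408·T_A.
ΣF_y = 0: T_A·sin57° + T_B·sin33° = 220.
Substitute: T_A·(0.838671 + 0.649408·0.544639) = 220 → T_A = 184.507 ≈ 184.5 lb.
Then T_B = 0.649408 × 184.507 = 119.8 lb.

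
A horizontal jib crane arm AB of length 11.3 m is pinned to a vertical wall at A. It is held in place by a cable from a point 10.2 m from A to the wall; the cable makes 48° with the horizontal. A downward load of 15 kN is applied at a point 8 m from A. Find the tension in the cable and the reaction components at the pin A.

ΣM about A: T·sin48°·10.2 − 15·8 = 0 → T = 120/(10.2·0.743145) = 15.831 ≈ 15.83 kN.
ΣF_x = 0: A_x − T·cos48° = 0 → A_x = 15.831 × 0.669131 = 10.59 kN.
ΣF_y = 0: A_y + T·sin48° − 15 = 0 → A_y = 15 − 15.831 × 0.743145 = 3.235 kN.

T = 15.83 kN, A_x = 10.59 kN, A_y = 3.235 kN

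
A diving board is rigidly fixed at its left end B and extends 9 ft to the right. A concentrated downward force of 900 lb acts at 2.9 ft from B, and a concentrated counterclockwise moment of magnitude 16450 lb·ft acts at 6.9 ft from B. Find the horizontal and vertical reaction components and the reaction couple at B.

ΣF_x = 0: B_x = 0.
ΣF_y = 0: B_y − 900 = 0 → B_y = 900.0 lb.
ΣM about B: M_B − 900·2.9 + 16450 = 0 → M_B = -13840 lb·ft.

B_x = 0, B_y = 900.0 lb, M_B = -13840 lb·ft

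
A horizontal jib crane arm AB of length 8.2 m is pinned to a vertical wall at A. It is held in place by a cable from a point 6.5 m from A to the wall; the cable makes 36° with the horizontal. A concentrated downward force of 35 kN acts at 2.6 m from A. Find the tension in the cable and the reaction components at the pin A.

T = 23.82 kN, A_x = 19.27 kN, A_y = 21.00 kN

ΣM about A: T·sin36°·6.5 − 35·2.6 = 0 → T = 91/(6.5·0.587785) = 23.8182 ≈ 23.82 kN.
ΣF_x = 0: A_x − T·cos36° = 0 → A_x = 23.8182 × 0.809017 = 19.27 kN.
ΣF_y = 0: A_y + T·sin36° − 35 = 0 → A_y = 35 − 23.8182 × 0.587785 = 21.00 kN.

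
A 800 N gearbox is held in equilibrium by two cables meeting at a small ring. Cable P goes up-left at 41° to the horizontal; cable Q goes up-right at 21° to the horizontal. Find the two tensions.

ΣF_x = 0: −T_P·cos41° + T_Q·cos21° = 0 → T_Q = 0.808403·T_P.
ΣF_y = 0: T_P·sin41° + T_Q·sin21° = 800.
Substitute: T_P·(0.656059 + 0.808403·0.358368) = 800 → T_P = 845.876 ≈ 845.9 N.
Then T_Q = 0.808403 × 845.876 = 683.8 N.

T_P = 845.9 N, T_Q = 683.8 N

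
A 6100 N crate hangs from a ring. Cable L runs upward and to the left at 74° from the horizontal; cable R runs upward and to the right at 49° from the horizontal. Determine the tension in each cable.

ΣF_x = 0: −T_L·cos74° + T_R·cos49° = 0 → T_R = 0.420141·T_L.
ΣF_y = 0: T_L·sin74° + T_R·sin49° = 6100.
Substitute: T_L·(0.961262 + 0.420141·0.75471) = 6100 → T_L = 4771.79 ≈ 4772 N.
Then T_R = 0.420141 × 4771.79 = 2005 N.

T_L = 4772 N, T_R = 2005 N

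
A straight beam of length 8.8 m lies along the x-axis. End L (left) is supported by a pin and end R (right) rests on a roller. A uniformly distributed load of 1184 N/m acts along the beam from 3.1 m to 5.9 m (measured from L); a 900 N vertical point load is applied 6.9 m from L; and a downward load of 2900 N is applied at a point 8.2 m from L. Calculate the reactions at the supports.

Resultant of the distributed load: 1184 × 2.8 = 3315.2 N at 4.5 m from L.
Moments about L: R_y·8.8 − (1184·2.8)·4.5 − 900·6.9 − 2900·8.2 = 0 → R_y = 44908.4/8.8 = 5103.23 ≈ 5103 N.
ΣF_y = 0: L_y + 5103.23 − 1184·2.8 − 900 − 2900 = 0 → L_y = 2012 N.
ΣF_x = 0: no horizontal applied forces, so L_x = 0.

L_x = 0, L_y = 2012 N, R_y = 5103 N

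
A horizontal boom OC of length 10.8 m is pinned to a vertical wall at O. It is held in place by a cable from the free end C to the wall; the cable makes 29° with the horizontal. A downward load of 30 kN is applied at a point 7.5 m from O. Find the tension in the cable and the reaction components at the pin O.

T = 42.97 kN, O_x = 37.58 kN, O_y = 9.167 kN

ΣM about O: T·sin29°·10.8 − 30·7.5 = 0 → T = 225/(10.8·0.48481) = 42.9722 ≈ 42.97 kN.
ΣF_x = 0: O_x − T·cos29° = 0 → O_x = 42.9722 × 0.87462 = 37.58 kN.
ΣF_y = 0: O_y + T·sin29° − 30 = 0 → O_y = 30 − 42.9722 × 0.48481 = 9.167 kN.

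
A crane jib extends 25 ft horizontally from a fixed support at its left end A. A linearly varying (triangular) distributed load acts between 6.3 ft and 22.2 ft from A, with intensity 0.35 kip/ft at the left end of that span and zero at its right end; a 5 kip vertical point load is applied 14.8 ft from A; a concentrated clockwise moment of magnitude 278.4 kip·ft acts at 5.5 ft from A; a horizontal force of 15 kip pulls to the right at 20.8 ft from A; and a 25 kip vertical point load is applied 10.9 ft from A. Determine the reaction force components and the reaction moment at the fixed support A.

A_x = -15.00 kip, A_y = 32.78 kip, M_A = 657.2 kip·ft

Resultant of the triangular load: ½ × 0.35 × 15.9 = 2.7825 kip, acting at 11.6 ft from A (one-third of the span from the peak).
ΣF_x = 0: A_x + 15 = 0 → A_x = -15.00 kip.
ΣF_y = 0: A_y − ½·0.35·15.9 − 5 − 25 = 0 → A_y = 32.78 kip.
ΣM about A: M_A − (½·0.35·15.9)·11.6 − 5·14.8 − 278.4 − 25·10.9 = 0 → M_A = 657.2 kip·ft.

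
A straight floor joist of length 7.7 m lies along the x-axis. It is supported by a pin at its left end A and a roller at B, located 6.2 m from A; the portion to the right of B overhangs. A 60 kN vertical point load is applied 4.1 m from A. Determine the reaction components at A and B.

Moments about A: B_y·6.2 − 60·4.1 = 0 → B_y = 246/6.2 = 39.6774 ≈ 39.68 kN.
ΣF_y = 0: A_y + 39.6774 − 60 = 0 → A_y = 20.32 kN.
ΣF_x = 0: no horizontal applied forces, so A_x = 0.

A_x = 0, A_y = 20.32 kN, B_y = 39.68 kN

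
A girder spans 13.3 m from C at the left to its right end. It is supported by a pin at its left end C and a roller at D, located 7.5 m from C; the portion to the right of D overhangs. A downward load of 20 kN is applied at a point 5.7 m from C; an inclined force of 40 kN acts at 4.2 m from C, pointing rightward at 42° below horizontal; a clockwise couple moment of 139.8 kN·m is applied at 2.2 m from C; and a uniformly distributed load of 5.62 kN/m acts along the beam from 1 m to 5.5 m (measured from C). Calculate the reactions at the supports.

C_x = -29.73 kN, C_y = 12.27 kN, D_y = 59.79 kN

Resultant of the distributed load: 5.62 × 4.5 = 25.29 kN at 3.25 m from C.
ΣM about C: D_y·7.5 − 20·5.7 − 40·sin42°·4.2 − 139.8 − (5.62·4.5)·3.25 = 0 → D_y = 448.406/7.5 = 59.7875 ≈ 59.79 kN.
ΣF_y = 0: C_y + 59.7875 − 20 − 40·sin42° − 5.62·4.5 = 0 → C_y = 12.27 kN.
ΣF_x = 0: C_x + 40·cos42° = 0 → C_x = -29.73 kN.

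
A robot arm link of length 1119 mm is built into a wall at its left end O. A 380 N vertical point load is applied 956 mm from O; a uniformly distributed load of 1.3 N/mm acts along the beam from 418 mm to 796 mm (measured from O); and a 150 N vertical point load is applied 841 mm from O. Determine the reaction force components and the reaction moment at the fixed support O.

Resultant of the distributed load: 1.3 × 378 = 491.4 N at 607 mm from O.
ΣF_x = 0: O_x = 0.
ΣF_y = 0: O_y − 380 − 1.3·378 − 150 = 0 → O_y = 1021 N.
ΣM about O: M_O − 380·956 − (1.3·378)·607 − 150·841 = 0 → M_O = 787700 N·mm.

O_x = 0, O_y = 1021 N, M_O = 787700 N·mm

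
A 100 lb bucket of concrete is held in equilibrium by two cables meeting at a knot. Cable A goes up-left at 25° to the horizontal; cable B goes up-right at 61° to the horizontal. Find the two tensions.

ΣF_x = 0: −T_A·cos25° + T_B·cos61° = 0 → T_B = 1.86941·T_A.
ΣF_y = 0: T_A·sin25° + T_B·sin61° = 100.
Substitute: T_A·(0.422618 + 1.86941·0.87462) = 100 → T_A = 48.5993 ≈ 48.60 lb.
Then T_B = 1.86941 × 48.5993 = 90.85 lb.

T_A = 48.60 lb, T_B = 90.85 lb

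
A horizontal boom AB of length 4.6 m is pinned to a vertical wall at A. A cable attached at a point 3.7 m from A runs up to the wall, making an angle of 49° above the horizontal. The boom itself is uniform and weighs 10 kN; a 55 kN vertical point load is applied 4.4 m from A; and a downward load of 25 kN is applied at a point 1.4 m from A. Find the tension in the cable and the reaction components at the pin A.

T = 107.4 kN, A_x = 70.48 kN, A_y = 8.919 kN

ΣM about A: T·sin49°·3.7 − 10·2.3 − 55·4.4 − 25·1.4 = 0 → T = 300/(3.7·0.75471) = 107.433 ≈ 107.4 kN.
ΣF_x = 0: A_x − T·cos49° = 0 → A_x = 107.433 × 0.656059 = 70.48 kN.
ΣF_y = 0: A_y + T·sin49° − 10 − 55 − 25 = 0 → A_y = 90 − 107.433 × 0.75471 = 8.919 kN.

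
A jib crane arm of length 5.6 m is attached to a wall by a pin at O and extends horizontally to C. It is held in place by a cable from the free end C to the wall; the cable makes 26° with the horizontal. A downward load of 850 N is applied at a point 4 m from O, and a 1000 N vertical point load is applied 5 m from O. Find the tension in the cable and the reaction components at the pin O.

ΣM about O: T·sin26°·5.6 − 850·4 − 1000·5 = 0 → T = 8400/(5.6·0.438371) = 3421.76 ≈ 3422 N.
ΣF_x = 0: O_x − T·cos26° = 0 → O_x = 3421.76 × 0.898794 = 3075 N.
ΣF_y = 0: O_y + T·sin26° − 850 − 1000 = 0 → O_y = 1850 − 3421.76 × 0.438371 = 350.0 N.

T = 3422 N, O_x = 3075 N, O_y = 350.0 N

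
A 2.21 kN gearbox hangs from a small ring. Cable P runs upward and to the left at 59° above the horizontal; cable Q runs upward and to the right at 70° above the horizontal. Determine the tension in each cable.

T_P = 0.9726 kN, T_Q = 1.465 kN

ΣF_x = 0: −T_P·cos59° + T_Q·cos70° = 0 → T_Q = 1.50587·T_P.
ΣF_y = 0: T_P·sin59° + T_Q·sin70° = 2.21.
Substitute: T_P·(0.857167 + 1.50587·0.939693) = 2.21 → T_P = 0.972616 ≈ 0.9726 kN.
Then T_Q = 1.50587 × 0.972616 = 1.465 kN.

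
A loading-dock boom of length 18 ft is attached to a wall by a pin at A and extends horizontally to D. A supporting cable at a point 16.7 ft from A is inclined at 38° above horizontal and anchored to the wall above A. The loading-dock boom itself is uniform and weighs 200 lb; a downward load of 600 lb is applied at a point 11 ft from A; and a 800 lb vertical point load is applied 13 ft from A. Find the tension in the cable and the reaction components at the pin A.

T = 1829 lb, A_x = 1441 lb, A_y = 474.3 lb

ΣM about A: T·sin38°·16.7 − 200·9 − 600·11 − 800·13 = 0 → T = 18800/(16.7·0.615661) = 1828.52 ≈ 1829 lb.
ΣF_x = 0: A_x − T·cos38° = 0 → A_x = 1828.52 × 0.788011 = 1441 lb.
ΣF_y = 0: A_y + T·sin38° − 200 − 600 − 800 = 0 → A_y = 1600 − 1828.52 × 0.615661 = 474.3 lb.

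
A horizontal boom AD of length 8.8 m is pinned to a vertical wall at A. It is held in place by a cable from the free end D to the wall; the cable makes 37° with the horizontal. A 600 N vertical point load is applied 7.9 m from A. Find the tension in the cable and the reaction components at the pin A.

T = 895.0 N, A_x = 714.8 N, A_y = 61.36 N

ΣM about A: T·sin37°·8.8 − 600·7.9 = 0 → T = 4740/(8.8·0.601815) = 895.02 ≈ 895.0 N.
ΣF_x = 0: A_x − T·cos37° = 0 → A_x = 895.02 × 0.798636 = 714.8 N.
ΣF_y = 0: A_y + T·sin37° − 600 = 0 → A_y = 600 − 895.02 × 0.601815 = 61.36 N.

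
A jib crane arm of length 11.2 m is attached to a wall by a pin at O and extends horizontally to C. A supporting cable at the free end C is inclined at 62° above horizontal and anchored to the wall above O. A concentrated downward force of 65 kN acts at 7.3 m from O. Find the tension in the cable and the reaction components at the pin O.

T = 47.98 kN, O_x = 22.53 kN, O_y = 22.63 kN

ΣM about O: T·sin62°·11.2 − 65·7.3 = 0 → T = 474.5/(11.2·0.882948) = 47.9825 ≈ 47.98 kN.
ΣF_x = 0: O_x − T·cos62° = 0 → O_x = 47.9825 × 0.469472 = 22.53 kN.
ΣF_y = 0: O_y + T·sin62° − 65 = 0 → O_y = 65 − 47.9825 × 0.882948 = 22.63 kN.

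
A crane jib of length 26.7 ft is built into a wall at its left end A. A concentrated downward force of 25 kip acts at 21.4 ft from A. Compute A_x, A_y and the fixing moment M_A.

ΣF_x = 0: A_x = 0.
ΣF_y = 0: A_y − 25 = 0 → A_y = 25.00 kip.
ΣM about A: M_A − 25·21.4 = 0 → M_A = 535.0 kip·ft.

A_x = 0, A_y = 25.00 kip, M_A = 535.0 kip·ft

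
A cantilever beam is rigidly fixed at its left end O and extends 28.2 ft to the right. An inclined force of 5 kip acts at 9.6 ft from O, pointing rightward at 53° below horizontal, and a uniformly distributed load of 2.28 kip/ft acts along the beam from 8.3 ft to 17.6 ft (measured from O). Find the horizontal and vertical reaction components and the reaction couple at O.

Resultant of the distributed load: 2.28 × 9.3 = 21.204 kip at 12.95 ft from O.
ΣF_x = 0: O_x + 5·cos53° = 0 → O_x = -3.009 kip.
ΣF_y = 0: O_y − 5·sin53° − 2.28·9.3 = 0 → O_y = 25.20 kip.
ΣM about O: M_O − 5·sin53°·9.6 − (2.28·9.3)·12.95 = 0 → M_O = 312.9 kip·ft.

O_x = -3.009 kip, O_y = 25.20 kip, M_O = 312.9 kip·ft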